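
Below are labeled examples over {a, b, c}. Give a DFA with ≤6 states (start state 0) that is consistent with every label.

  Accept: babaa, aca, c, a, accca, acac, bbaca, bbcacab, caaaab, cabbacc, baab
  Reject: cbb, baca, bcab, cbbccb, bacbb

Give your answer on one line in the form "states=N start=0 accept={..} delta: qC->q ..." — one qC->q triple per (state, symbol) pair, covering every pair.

states=4 start=0 accept={0,1} delta: 0a->0 0b->1 0c->0 1a->2 1b->2 1c->1 2a->0 2b->2 2c->3 3a->3 3b->1 3c->2

Fold the examples into a partial DFA from state 0: repeatedly fix the first undefined (state, symbol) met by the shortest-then-alphabetical prefix, trying targets in increasing order and rejecting any under which an Accept and a Reject string meet in one state with the same remainder; add a state when all current targets are rejected. Accepting states are where Accept strings end.
a: 0a undefined. 0a->0: ok.
b: 0b undefined. 0b->0: no, aca/baca meet in 0 with "ca" left. Open state 1: 0b->1.
c: 0c undefined. 0c->0: ok.
ba: 1a undefined. 1a->0: no, babaa/baca meet in 0. 1a->1: no, baab/cbb meet in 1 with "b" left. Open state 2: 1a->2.
bb: 1b undefined. 1b->0: no, aca/cbb meet in 0. 1b->1: no, bbaca/baca meet in 2 with "ca" left. 1b->2: ok.
bc: 1c undefined. 1c->0: no, caaaab/bcab meet in 1. 1c->1: ok.
baa: 2a undefined. 2a->0: ok.
bab: 2b undefined. 2b->0: no, babaa/bcab meet in 0. 2b->1: no, caaaab/bcab meet in 1. 2b->2: ok.
bac: 2c undefined. 2c->0: no, babaa/baca meet in 0. 2c->1: no, bbcacab/cbb meet in 2. 2c->2: no, babaa/baca meet in 0. Open state 3: 2c->3.
baca: 3a undefined. 3a->0: no, babaa/baca meet in 0. 3a->1: no, bbcacab/cbb meet in 2. 3a->2: no, bbcacab/cbb meet in 2. 3a->3: ok.
bacb: 3b undefined. 3b->0: no, caaaab/bacbb meet in 1. 3b->1: ok.
bbcac: 3c undefined. 3c->0: no, bbcacab/cbbccb meet in 1. 3c->1: no, bbcacab/cbb meet in 2. 3c->2: ok.
All examples now run through 4 states with every (state, symbol) defined. Accept strings end in {0,1}, Reject strings end in {2,3}; accept={0,1}.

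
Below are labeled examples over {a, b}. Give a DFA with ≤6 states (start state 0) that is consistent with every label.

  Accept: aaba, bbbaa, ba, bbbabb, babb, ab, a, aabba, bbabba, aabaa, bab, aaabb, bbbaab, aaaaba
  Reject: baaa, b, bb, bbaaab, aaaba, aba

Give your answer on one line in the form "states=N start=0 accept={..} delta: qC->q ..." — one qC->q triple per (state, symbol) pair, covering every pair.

states=6 start=0 accept={1,2,4} delta: 0a->1 0b->0 1a->2 1b->2 2a->3 2b->4 3a->0 3b->5 4a->1 4b->0 5a->0 5b->1

Grow the machine one transition at a time. Run the examples from 0; the earliest place one falls off (shortest prefix, ties alphabetical) gets sent to the lowest-numbered state that keeps every Accept/Reject pair distinguishable — a pair clashes when both reach the same state with identical unread suffix — and to a fresh state only if none does.
a: 0a undefined. 0a->0: no, aaba/aaaba meet in 0 with "ba" left. Open state 1: 0a->1.
b: 0b undefined. 0b->0: ok.
aa: 1a undefined. 1a->0: no, aaba/baaa meet in 1. 1a->1: no, aaba/aaaba meet in 1 with "ba" left. Open state 2: 1a->2.
ab: 1b undefined. 1b->0: no, ba/aba meet in 1. 1b->1: no, bbbaa/aba meet in 2. 1b->2: ok.
aaa: 2a undefined. 2a->0: no, ba/aaaba meet in 1. 2a->1: no, bbbaa/bbaaab meet in 2. 2a->2: no, aaba/aaaba meet in 2 with "ba" left. Open state 3: 2a->3.
aab: 2b undefined. 2b->0: no, bbbabb/b meet in 0. 2b->1: no, aabba/baaa meet in 3. 2b->2: no, aaba/baaa meet in 3. 2b->3: no, bbbabb/baaa meet in 3. Open state 4: 2b->4.
aaaa: 3a undefined. 3a->0: ok.
aaab: 3b undefined. 3b->0: no, ba/aaaba meet in 1. 3b->1: no, bbbaa/aaaba meet in 2. 3b->2: no, bbbaa/bbaaab meet in 2. 3b->3: no, aaabb/baaa meet in 3. 3b->4: no, aaba/aaaba meet in 4 with "a" left. Open state 5: 3b->5.
aaba: 4a undefined. 4a->0: no, aaba/b meet in 0. 4a->1: ok.
aabb: 4b undefined. 4b->0: ok.
aaaba: 5a undefined. 5a->0: ok.
aaabb: 5b undefined. 5b->0: no, aaabb/b meet in 0. 5b->1: ok.
All examples now run through 6 states with every (state, symbol) defined. Accept strings end in {1,2,4}, Reject strings end in {0,3,5}; accept={1,2,4}.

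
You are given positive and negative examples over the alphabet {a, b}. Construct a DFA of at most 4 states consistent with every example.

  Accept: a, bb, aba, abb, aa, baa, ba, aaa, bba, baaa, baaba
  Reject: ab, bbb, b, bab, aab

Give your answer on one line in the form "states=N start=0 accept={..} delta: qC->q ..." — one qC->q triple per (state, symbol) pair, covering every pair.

states=2 start=0 accept={0} delta: 0a->0 0b->1 1a->0 1b->0

State merging on the prefix tree: take the shortest (then alphabetical) example prefix whose next move is undefined and point that move at state 0, else 1, else 2, ...; a target is out if some Accept/Reject pair would then sit in one state with the same input left (inseparable). If every existing state is out, open a new one.
a: 0a undefined. 0a->0: ok.
b: 0b undefined. 0b->0: no, a/ab meet in 0. Open state 1: 0b->1.
ba: 1a undefined. 1a->0: ok.
bb: 1b undefined. 1b->0: ok.
All examples now run through 2 states with every (state, symbol) defined. Accept strings end in {0}, Reject strings end in {1}; accept={0}.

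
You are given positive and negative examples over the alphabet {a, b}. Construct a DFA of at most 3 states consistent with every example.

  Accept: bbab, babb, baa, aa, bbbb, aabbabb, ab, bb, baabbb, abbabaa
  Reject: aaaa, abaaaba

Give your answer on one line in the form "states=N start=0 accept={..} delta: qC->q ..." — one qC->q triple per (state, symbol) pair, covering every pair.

states=3 start=0 accept={0,2} delta: 0a->1 0b->0 1a->2 1b->0 2a->0 2b->0

State merging on the prefix tree: take the shortest (then alphabetical) example prefix whose next move is undefined and point that move at state 0, else 1, else 2, ...; a target is out if some Accept/Reject pair would then sit in one state with the same input left (inseparable). If every existing state is out, open a new one.
a: 0a undefined. 0a->0: no, aa/aaaa meet in 0. Open state 1: 0a->1.
b: 0b undefined. 0b->0: ok.
aa: 1a undefined. 1a->0: no, baa/aaaa meet in 0. 1a->1: no, baa/aaaa meet in 1. Open state 2: 1a->2.
ab: 1b undefined. 1b->0: ok.
aaa: 2a undefined. 2a->0: ok.
aab: 2b undefined. 2b->0: ok.
All examples now run through 3 states with every (state, symbol) defined. Accept strings end in {0,2}, Reject strings end in {1}; accept={0,2}.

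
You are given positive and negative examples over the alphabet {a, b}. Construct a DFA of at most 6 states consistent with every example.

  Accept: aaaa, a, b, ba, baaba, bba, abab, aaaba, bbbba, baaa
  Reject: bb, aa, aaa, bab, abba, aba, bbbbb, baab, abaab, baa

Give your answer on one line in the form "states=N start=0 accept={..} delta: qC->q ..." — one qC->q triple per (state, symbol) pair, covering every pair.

states=6 start=0 accept={1,2,4} delta: 0a->1 0b->2 1a->3 1b->1 2a->4 2b->5 3a->5 3b->1 4a->5 4b->0 5a->1 5b->0

Grow the machine one transition at a time. Run the examples from 0; the earliest place one falls off (shortest prefix, ties alphabetical) gets sent to the lowest-numbered state that keeps every Accept/Reject pair distinguishable — a pair clashes when both reach the same state with identical unread suffix — and to a fresh state only if none does.
a: 0a undefined. 0a->0: no, aaaa/aa meet in 0. Open state 1: 0a->1.
b: 0b undefined. 0b->0: no, b/bb meet in 0. 0b->1: no, ba/aa meet in 1 with "a" left. Open state 2: 0b->2.
aa: 1a undefined. 1a->0: no, aaaa/aa meet in 0. 1a->1: no, aaaa/aa meet in 1. 1a->2: no, aaaa/baa meet in 2 with "aa" left. Open state 3: 1a->3.
ab: 1b undefined. 1b->0: no, a/aba meet in 1. 1b->1: ok.
ba: 2a undefined. 2a->0: no, a/baab meet in 1. 2a->1: no, a/bab meet in 1. 2a->2: no, b/baa meet in 2. 2a->3: no, ba/aa meet in 3. Open state 4: 2a->4.
bb: 2b undefined. 2b->0: no, b/bbbbb meet in 2. 2b->1: no, a/bb meet in 1. 2b->2: no, b/bb meet in 2. 2b->3: no, bba/aaa meet in 3 with "a" left. 2b->4: no, ba/bb meet in 4. Open state 5: 2b->5.
aaa: 3a undefined. 3a->0: no, b/abaab meet in 2. 3a->1: no, aaaa/aa meet in 3. 3a->2: no, b/aaa meet in 2. 3a->3: no, aaaa/aa meet in 3. 3a->4: no, aaaa/baa meet in 4 with "a" left. 3a->5: ok.
baa: 4a undefined. 4a->0: no, b/baab meet in 2. 4a->1: no, a/baab meet in 1. 4a->2: no, b/baa meet in 2. 4a->3: no, abab/baab meet in 3 with "b" left. 4a->4: no, ba/baa meet in 4. 4a->5: ok.
bab: 4b undefined. 4b->0: ok.
bba: 5a undefined. 5a->0: no, aaaa/bab meet in 0. 5a->1: ok.
bbb: 5b undefined. 5b->0: ok.
abab: 3b undefined. 3b->0: no, abab/bab meet in 0. 3b->1: ok.
All examples now run through 6 states with every (state, symbol) defined. Accept strings end in {1,2,4}, Reject strings end in {0,3,5}; accept={1,2,4}.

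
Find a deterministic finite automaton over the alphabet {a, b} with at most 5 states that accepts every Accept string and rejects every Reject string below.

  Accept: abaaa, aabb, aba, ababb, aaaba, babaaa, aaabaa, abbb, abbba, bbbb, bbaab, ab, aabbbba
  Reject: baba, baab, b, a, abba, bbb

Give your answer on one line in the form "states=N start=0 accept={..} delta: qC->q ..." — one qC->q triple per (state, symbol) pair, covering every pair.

State merging on the prefix tree: take the shortest (then alphabetical) example prefix whose next move is undefined and point that move at state 0, else 1, else 2, ...; a target is out if some Accept/Reject pair would then sit in one state with the same input left (inseparable). If every existing state is out, open a new one.
a: 0a undefined. 0a->0: no, abbb/bbb meet in 0 with "bbb" left. Open state 1: 0a->1.
b: 0b undefined. 0b->0: no, aba/baba meet in 1 with "ba" left. 0b->1: ok.
aa: 1a undefined. 1a->0: no, aabb/baab meet in 1 with "b" left. 1a->1: no, aabb/bbb meet in 1 with "bb" left. Open state 2: 1a->2.
ab: 1b undefined. 1b->0: no, aba/b meet in 1. 1b->1: no, aba/abba meet in 2. 1b->2: ok.
aaa: 2a undefined. 2a->0: ok.
aab: 2b undefined. 2b->0: no, aabb/baba meet in 1. 2b->1: no, abaaa/baba meet in 2. 2b->2: no, abaaa/bbb meet in 2. Open state 3: 2b->3.
aabb: 3b undefined. 3b->0: no, abbba/baab meet in 1. 3b->1: no, aabb/baab meet in 1. 3b->2: ok.
abba: 3a undefined. 3a->0: no, aba/baba meet in 0. 3a->1: ok.
All examples now run through 4 states with every (state, symbol) defined. Accept strings end in {0,2}, Reject strings end in {1,3}; accept={0,2}.

states=4 start=0 accept={0,2} delta: 0a->1 0b->1 1a->2 1b->2 2a->0 2b->3 3a->1 3b->2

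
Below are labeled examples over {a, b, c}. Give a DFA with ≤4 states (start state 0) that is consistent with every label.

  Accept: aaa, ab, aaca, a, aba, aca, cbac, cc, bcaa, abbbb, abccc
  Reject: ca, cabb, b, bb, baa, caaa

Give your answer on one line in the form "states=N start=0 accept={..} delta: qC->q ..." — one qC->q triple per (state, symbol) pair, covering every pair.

Fold the examples into a partial DFA from state 0: repeatedly fix the first undefined (state, symbol) met by the shortest-then-alphabetical prefix, trying targets in increasing order and rejecting any under which an Accept and a Reject string meet in one state with the same remainder; add a state when all current targets are rejected. Accepting states are where Accept strings end.
a: 0a undefined. 0a->0: no, ab/b meet in 0 with "b" left. Open state 1: 0a->1.
b: 0b undefined. 0b->0: ok.
c: 0c undefined. 0c->0: no, aaa/caaa meet in 1 with "aa" left. 0c->1: ok.
aa: 1a undefined. 1a->0: no, aaca/ca meet in 0. 1a->1: no, aaa/ca meet in 1. Open state 2: 1a->2.
ab: 1b undefined. 1b->0: no, ab/b meet in 0. 1b->1: no, aba/ca meet in 2. 1b->2: no, ab/ca meet in 2. Open state 3: 1b->3.
ac: 1c undefined. 1c->0: no, cc/b meet in 0. 1c->1: no, aca/ca meet in 2. 1c->2: no, cc/ca meet in 2. 1c->3: ok.
aaa: 2a undefined. 2a->0: no, aaa/b meet in 0. 2a->1: ok.
aac: 2c undefined. 2c->0: ok.
aba: 3a undefined. 3a->0: no, aba/b meet in 0. 3a->1: ok.
abb: 3b undefined. 3b->0: no, abbbb/b meet in 0. 3b->1: ok.
abc: 3c undefined. 3c->0: ok.
cab: 2b undefined. 2b->0: ok.
All examples now run through 4 states with every (state, symbol) defined. Accept strings end in {1,3}, Reject strings end in {0,2}; accept={1,3}.

states=4 start=0 accept={1,3} delta: 0a->1 0b->0 0c->1 1a->2 1b->3 1c->3 2a->1 2b->0 2c->0 3a->1 3b->1 3c->0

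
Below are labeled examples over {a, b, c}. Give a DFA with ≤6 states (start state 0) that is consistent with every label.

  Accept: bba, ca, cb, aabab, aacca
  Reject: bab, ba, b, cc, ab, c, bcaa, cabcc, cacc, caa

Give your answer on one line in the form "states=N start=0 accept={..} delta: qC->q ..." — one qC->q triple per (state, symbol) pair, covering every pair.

State merging on the prefix tree: take the shortest (then alphabetical) example prefix whose next move is undefined and point that move at state 0, else 1, else 2, ...; a target is out if some Accept/Reject pair would then sit in one state with the same input left (inseparable). If every existing state is out, open a new one.
a: 0a undefined. 0a->0: no, aabab/bab meet in 0 with "bab" left. Open state 1: 0a->1.
b: 0b undefined. 0b->0: no, bba/ba meet in 1. 0b->1: ok.
c: 0c undefined. 0c->0: no, ca/b meet in 1. 0c->1: no, ca/ba meet in 1 with "a" left. Open state 2: 0c->2.
aa: 1a undefined. 1a->0: no, aabab/bab meet in 1. 1a->1: ok.
ab: 1b undefined. 1b->0: no, bba/ba meet in 1. 1b->1: no, bba/bab meet in 1. 1b->2: ok.
bc: 1c undefined. 1c->0: ok.
ca: 2a undefined. 2a->0: no, aabab/ba meet in 1. 2a->1: no, bba/ba meet in 1. 2a->2: no, bba/bab meet in 2. Open state 3: 2a->3.
cb: 2b undefined. 2b->0: ok.
cc: 2c undefined. 2c->0: no, cb/cc meet in 0. 2c->1: ok.
caa: 3a undefined. 3a->0: no, cb/caa meet in 0. 3a->1: ok.
cab: 3b undefined. 3b->0: ok.
cac: 3c undefined. 3c->0: ok.
All examples now run through 4 states with every (state, symbol) defined. Accept strings end in {0,3}, Reject strings end in {1,2}; accept={0,3}.

states=4 start=0 accept={0,3} delta: 0a->1 0b->1 0c->2 1a->1 1b->2 1c->0 2a->3 2b->0 2c->1 3a->1 3b->0 3c->0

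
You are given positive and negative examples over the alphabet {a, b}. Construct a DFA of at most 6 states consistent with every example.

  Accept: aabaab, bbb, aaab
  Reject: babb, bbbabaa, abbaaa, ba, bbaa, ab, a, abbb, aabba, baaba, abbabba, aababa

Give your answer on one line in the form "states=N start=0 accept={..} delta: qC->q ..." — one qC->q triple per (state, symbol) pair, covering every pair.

states=3 start=0 accept={0} delta: 0a->1 0b->0 1a->2 1b->1 2a->2 2b->0

Fold the examples into a partial DFA from state 0: repeatedly fix the first undefined (state, symbol) met by the shortest-then-alphabetical prefix, trying targets in increasing order and rejecting any under which an Accept and a Reject string meet in one state with the same remainder; add a state when all current targets are rejected. Accepting states are where Accept strings end.
a: 0a undefined. 0a->0: no, bbb/abbb meet in 0 with "bbb" left. Open state 1: 0a->1.
b: 0b undefined. 0b->0: ok.
aa: 1a undefined. 1a->0: no, aabaab/bbaa meet in 0. 1a->1: no, aaab/ab meet in 1 with "b" left. Open state 2: 1a->2.
ab: 1b undefined. 1b->0: no, bbb/babb meet in 0. 1b->1: ok.
aaa: 2a undefined. 2a->0: no, bbb/bbbabaa meet in 0. 2a->1: no, aaab/babb meet in 1. 2a->2: ok.
aab: 2b undefined. 2b->0: ok.
All examples now run through 3 states with every (state, symbol) defined. Accept strings end in {0}, Reject strings end in {1,2}; accept={0}.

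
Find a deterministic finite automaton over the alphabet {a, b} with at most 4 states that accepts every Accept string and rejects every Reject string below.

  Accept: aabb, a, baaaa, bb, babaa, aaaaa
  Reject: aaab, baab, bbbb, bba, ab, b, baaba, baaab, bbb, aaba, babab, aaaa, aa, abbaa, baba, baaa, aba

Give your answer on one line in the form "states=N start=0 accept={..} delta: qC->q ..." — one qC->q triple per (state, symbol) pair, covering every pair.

Grow the machine one transition at a time. Run the examples from 0; the earliest place one falls off (shortest prefix, ties alphabetical) gets sent to the lowest-numbered state that keeps every Accept/Reject pair distinguishable — a pair clashes when both reach the same state with identical unread suffix — and to a fresh state only if none does.
a: 0a undefined. 0a->0: no, a/aaaa meet in 0. Open state 1: 0a->1.
b: 0b undefined. 0b->0: no, a/bba meet in 1. 0b->1: no, a/b meet in 1. Open state 2: 0b->2.
aa: 1a undefined. 1a->0: ok.
ab: 1b undefined. 1b->0: no, a/aba meet in 1. 1b->1: no, a/aaab meet in 1. 1b->2: ok.
ba: 2a undefined. 2a->0: ok.
bb: 2b undefined. 2b->0: no, aabb/bbbb meet in 0. 2b->1: no, aabb/bbbb meet in 1. 2b->2: no, aabb/aaab meet in 2. Open state 3: 2b->3.
bba: 3a undefined. 3a->0: no, a/abbaa meet in 1. 3a->1: no, a/bba meet in 1. 3a->2: ok.
bbb: 3b undefined. 3b->0: ok.
All examples now run through 4 states with every (state, symbol) defined. Accept strings end in {1,3}, Reject strings end in {0,2}; accept={1,3}.

states=4 start=0 accept={1,3} delta: 0a->1 0b->2 1a->0 1b->2 2a->0 2b->3 3a->2 3b->0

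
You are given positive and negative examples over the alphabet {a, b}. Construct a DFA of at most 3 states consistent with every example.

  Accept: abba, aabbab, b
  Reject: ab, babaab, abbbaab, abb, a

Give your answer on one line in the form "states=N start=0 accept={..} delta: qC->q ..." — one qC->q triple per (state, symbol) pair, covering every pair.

State merging on the prefix tree: take the shortest (then alphabetical) example prefix whose next move is undefined and point that move at state 0, else 1, else 2, ...; a target is out if some Accept/Reject pair would then sit in one state with the same input left (inseparable). If every existing state is out, open a new one.
a: 0a undefined. 0a->0: no, b/ab meet in 0 with "b" left. Open state 1: 0a->1.
b: 0b undefined. 0b->0: ok.
aa: 1a undefined. 1a->0: no, aabbab/ab meet in 1 with "b" left. 1a->1: ok.
ab: 1b undefined. 1b->0: no, abba/a meet in 1. 1b->1: no, abba/ab meet in 1. Open state 2: 1b->2.
abb: 2b undefined. 2b->0: no, abba/a meet in 1. 2b->1: no, abba/abb meet in 1. 2b->2: ok.
abba: 2a undefined. 2a->0: ok.
All examples now run through 3 states with every (state, symbol) defined. Accept strings end in {0}, Reject strings end in {1,2}; accept={0}.

states=3 start=0 accept={0} delta: 0a->1 0b->0 1a->1 1b->2 2a->0 2b->2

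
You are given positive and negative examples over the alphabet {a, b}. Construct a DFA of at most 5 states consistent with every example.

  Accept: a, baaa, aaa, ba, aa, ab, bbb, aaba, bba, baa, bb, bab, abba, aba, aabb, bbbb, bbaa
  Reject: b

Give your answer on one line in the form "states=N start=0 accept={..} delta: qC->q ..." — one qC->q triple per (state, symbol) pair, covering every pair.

states=4 start=0 accept={0,1,3} delta: 0a->1 0b->2 1a->0 1b->0 2a->1 2b->3 3a->0 3b->1

State merging on the prefix tree: take the shortest (then alphabetical) example prefix whose next move is undefined and point that move at state 0, else 1, else 2, ...; a target is out if some Accept/Reject pair would then sit in one state with the same input left (inseparable). If every existing state is out, open a new one.
a: 0a undefined. 0a->0: no, ab/b meet in 0 with "b" left. Open state 1: 0a->1.
b: 0b undefined. 0b->0: no, bbb/b meet in 0. 0b->1: no, a/b meet in 1. Open state 2: 0b->2.
aa: 1a undefined. 1a->0: ok.
ab: 1b undefined. 1b->0: ok.
ba: 2a undefined. 2a->0: no, bab/b meet in 2. 2a->1: ok.
bb: 2b undefined. 2b->0: no, bbb/b meet in 2. 2b->1: no, bbbb/b meet in 2. 2b->2: no, bbb/b meet in 2. Open state 3: 2b->3.
bba: 3a undefined. 3a->0: ok.
bbb: 3b undefined. 3b->0: no, bbbb/b meet in 2. 3b->1: ok.
All examples now run through 4 states with every (state, symbol) defined. Accept strings end in {0,1,3}, Reject strings end in {2}; accept={0,1,3}.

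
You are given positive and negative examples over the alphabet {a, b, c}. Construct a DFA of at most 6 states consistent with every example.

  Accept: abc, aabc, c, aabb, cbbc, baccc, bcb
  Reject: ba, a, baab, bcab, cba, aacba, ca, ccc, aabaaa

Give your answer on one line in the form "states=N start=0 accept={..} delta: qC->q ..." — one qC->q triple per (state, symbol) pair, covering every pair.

states=4 start=0 accept={1,3} delta: 0a->0 0b->1 0c->1 1a->2 1b->1 1c->3 2a->2 2b->0 2c->0 3a->2 3b->1 3c->0

Grow the machine one transition at a time. Run the examples from 0; the earliest place one falls off (shortest prefix, ties alphabetical) gets sent to the lowest-numbered state that keeps every Accept/Reject pair distinguishable — a pair clashes when both reach the same state with identical unread suffix — and to a fresh state only if none does.
a: 0a undefined. 0a->0: ok.
b: 0b undefined. 0b->0: no, aabb/ba meet in 0. Open state 1: 0b->1.
c: 0c undefined. 0c->0: no, c/a meet in 0. 0c->1: ok.
ba: 1a undefined. 1a->0: no, c/baab meet in 1. 1a->1: no, c/ba meet in 1. Open state 2: 1a->2.
bc: 1c undefined. 1c->0: no, abc/a meet in 0. 1c->1: no, abc/ccc meet in 1. 1c->2: no, abc/ba meet in 2. Open state 3: 1c->3.
cb: 1b undefined. 1b->0: no, aabb/a meet in 0. 1b->1: ok.
baa: 2a undefined. 2a->0: no, c/baab meet in 1. 2a->1: no, c/baab meet in 1. 2a->2: ok.
bac: 2c undefined. 2c->0: ok.
bca: 3a undefined. 3a->0: no, c/bcab meet in 1. 3a->1: no, c/bcab meet in 1. 3a->2: ok.
bcb: 3b undefined. 3b->0: no, bcb/a meet in 0. 3b->1: ok.
ccc: 3c undefined. 3c->0: ok.
baab: 2b undefined. 2b->0: ok.
All examples now run through 4 states with every (state, symbol) defined. Accept strings end in {1,3}, Reject strings end in {0,2}; accept={1,3}.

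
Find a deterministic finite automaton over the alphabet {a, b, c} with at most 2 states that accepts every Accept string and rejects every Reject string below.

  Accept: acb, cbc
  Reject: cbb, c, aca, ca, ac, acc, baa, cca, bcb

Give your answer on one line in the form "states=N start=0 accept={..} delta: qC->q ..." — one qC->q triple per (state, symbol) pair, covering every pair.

State merging on the prefix tree: take the shortest (then alphabetical) example prefix whose next move is undefined and point that move at state 0, else 1, else 2, ...; a target is out if some Accept/Reject pair would then sit in one state with the same input left (inseparable). If every existing state is out, open a new one.
a: 0a undefined. 0a->0: ok.
b: 0b undefined. 0b->0: no, acb/bcb meet in 0 with "cb" left. Open state 1: 0b->1.
c: 0c undefined. 0c->0: ok.
ba: 1a undefined. 1a->0: ok.
bc: 1c undefined. 1c->0: no, acb/bcb meet in 1. 1c->1: ok.
bcb: 1b undefined. 1b->0: ok.
All examples now run through 2 states with every (state, symbol) defined. Accept strings end in {1}, Reject strings end in {0}; accept={1}.

states=2 start=0 accept={1} delta: 0a->0 0b->1 0c->0 1a->0 1b->0 1c->1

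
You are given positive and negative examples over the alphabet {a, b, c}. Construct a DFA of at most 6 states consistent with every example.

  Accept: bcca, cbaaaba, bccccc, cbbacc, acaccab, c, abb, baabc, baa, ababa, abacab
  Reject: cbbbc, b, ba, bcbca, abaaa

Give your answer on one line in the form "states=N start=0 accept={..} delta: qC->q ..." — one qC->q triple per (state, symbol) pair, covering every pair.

states=5 start=0 accept={2,4} delta: 0a->0 0b->1 0c->2 1a->3 1b->2 1c->0 2a->2 2b->1 2c->4 3a->4 3b->2 3c->1 4a->1 4b->0 4c->4

Fold the examples into a partial DFA from state 0: repeatedly fix the first undefined (state, symbol) met by the shortest-then-alphabetical prefix, trying targets in increasing order and rejecting any under which an Accept and a Reject string meet in one state with the same remainder; add a state when all current targets are rejected. Accepting states are where Accept strings end.
a: 0a undefined. 0a->0: ok.
b: 0b undefined. 0b->0: no, abb/b meet in 0. Open state 1: 0b->1.
c: 0c undefined. 0c->0: no, acaccab/b meet in 1. 0c->1: no, c/b meet in 1. Open state 2: 0c->2.
ba: 1a undefined. 1a->0: no, baa/ba meet in 0. 1a->1: no, baa/b meet in 1. 1a->2: no, c/ba meet in 2. Open state 3: 1a->3.
bc: 1c undefined. 1c->0: ok.
cb: 2b undefined. 2b->0: no, cbaaaba/ba meet in 3. 2b->1: ok.
abb: 1b undefined. 1b->0: no, abb/cbbbc meet in 0. 1b->1: no, abb/b meet in 1. 1b->2: ok.
aca: 2a undefined. 2a->0: no, bcca/cbbbc meet in 0. 2a->1: no, bcca/b meet in 1. 2a->2: ok.
baa: 3a undefined. 3a->0: no, cbaaaba/ba meet in 3. 3a->1: no, baa/b meet in 1. 3a->2: no, bcca/abaaa meet in 2. 3a->3: no, baa/ba meet in 3. Open state 4: 3a->4.
abab: 3b undefined. 3b->0: no, ababa/cbbbc meet in 0. 3b->1: no, ababa/ba meet in 3. 3b->2: ok.
abac: 3c undefined. 3c->0: no, abacab/b meet in 1. 3c->1: ok.
acac: 2c undefined. 2c->0: no, bccccc/cbbbc meet in 0. 2c->1: no, cbbacc/cbbbc meet in 0. 2c->2: no, acaccab/b meet in 1. 2c->3: no, bccccc/cbbbc meet in 0. 2c->4: ok.
baab: 4b undefined. 4b->0: ok.
abaaa: 4a undefined. 4a->0: no, cbaaaba/ba meet in 3. 4a->1: ok.
acacc: 4c undefined. 4c->0: no, cbbacc/cbbbc meet in 0. 4c->1: no, bccccc/cbbbc meet in 0. 4c->2: no, acaccab/b meet in 1. 4c->3: no, bccccc/b meet in 1. 4c->4: ok.
All examples now run through 5 states with every (state, symbol) defined. Accept strings end in {2,4}, Reject strings end in {0,1,3}; accept={2,4}.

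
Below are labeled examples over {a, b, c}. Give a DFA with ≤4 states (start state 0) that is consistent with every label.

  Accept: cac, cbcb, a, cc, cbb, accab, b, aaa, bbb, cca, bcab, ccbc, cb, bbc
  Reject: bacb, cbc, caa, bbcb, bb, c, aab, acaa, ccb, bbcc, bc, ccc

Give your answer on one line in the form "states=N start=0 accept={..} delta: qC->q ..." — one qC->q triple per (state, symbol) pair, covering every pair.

Fold the examples into a partial DFA from state 0: repeatedly fix the first undefined (state, symbol) met by the shortest-then-alphabetical prefix, trying targets in increasing order and rejecting any under which an Accept and a Reject string meet in one state with the same remainder; add a state when all current targets are rejected. Accepting states are where Accept strings end.
a: 0a undefined. 0a->0: no, b/aab meet in 0 with "b" left. Open state 1: 0a->1.
b: 0b undefined. 0b->0: no, cc/bbcc meet in 0 with "cc" left. 0b->1: ok.
c: 0c undefined. 0c->0: no, cac/cbc meet in 1 with "c" left. 0c->1: no, cbcb/bbcb meet in 1 with "bcb" left. Open state 2: 0c->2.
aa: 1a undefined. 1a->0: no, a/aab meet in 1. 1a->1: ok.
ac: 1c undefined. 1c->0: no, a/bacb meet in 1. 1c->1: no, a/acaa meet in 1. 1c->2: no, cb/bacb meet in 2 with "b" left. Open state 3: 1c->3.
bb: 1b undefined. 1b->0: no, cc/bbcc meet in 2 with "c" left. 1b->1: no, a/bb meet in 1. 1b->2: ok.
ca: 2a undefined. 2a->0: no, cac/bb meet in 2. 2a->1: no, cac/bc meet in 3. 2a->2: ok.
cb: 2b undefined. 2b->0: ok.
cc: 2c undefined. 2c->0: no, a/bbcb meet in 1. 2c->1: ok.
aca: 3a undefined. 3a->0: no, cac/acaa meet in 1. 3a->1: no, cac/acaa meet in 1. 3a->2: ok.
acc: 3c undefined. 3c->0: no, accab/cbc meet in 2. 3c->1: no, accab/cbc meet in 2. 3c->2: ok.
bacb: 3b undefined. 3b->0: no, cbcb/bacb meet in 0. 3b->1: no, cac/bacb meet in 1. 3b->2: ok.
All examples now run through 4 states with every (state, symbol) defined. Accept strings end in {0,1}, Reject strings end in {2,3}; accept={0,1}.

states=4 start=0 accept={0,1} delta: 0a->1 0b->1 0c->2 1a->1 1b->2 1c->3 2a->2 2b->0 2c->1 3a->2 3b->2 3c->2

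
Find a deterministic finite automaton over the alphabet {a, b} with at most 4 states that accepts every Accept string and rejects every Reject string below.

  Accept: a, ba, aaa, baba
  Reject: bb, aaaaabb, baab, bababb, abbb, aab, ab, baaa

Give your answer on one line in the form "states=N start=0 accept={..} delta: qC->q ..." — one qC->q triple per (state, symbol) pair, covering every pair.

states=4 start=0 accept={0,2} delta: 0a->0 0b->1 1a->2 1b->1 2a->3 2b->0 3a->1 3b->1

Fold the examples into a partial DFA from state 0: repeatedly fix the first undefined (state, symbol) met by the shortest-then-alphabetical prefix, trying targets in increasing order and rejecting any under which an Accept and a Reject string meet in one state with the same remainder; add a state when all current targets are rejected. Accepting states are where Accept strings end.
a: 0a undefined. 0a->0: ok.
b: 0b undefined. 0b->0: no, a/bb meet in 0. Open state 1: 0b->1.
ba: 1a undefined. 1a->0: no, a/baaa meet in 0. 1a->1: no, ba/aab meet in 1. Open state 2: 1a->2.
bb: 1b undefined. 1b->0: no, a/bb meet in 0. 1b->1: ok.
baa: 2a undefined. 2a->0: no, a/baaa meet in 0. 2a->1: no, ba/baaa meet in 2. 2a->2: no, ba/baaa meet in 2. Open state 3: 2a->3.
bab: 2b undefined. 2b->0: ok.
baaa: 3a undefined. 3a->0: no, a/baaa meet in 0. 3a->1: ok.
baab: 3b undefined. 3b->0: no, a/baab meet in 0. 3b->1: ok.
All examples now run through 4 states with every (state, symbol) defined. Accept strings end in {0,2}, Reject strings end in {1}; accept={0,2}.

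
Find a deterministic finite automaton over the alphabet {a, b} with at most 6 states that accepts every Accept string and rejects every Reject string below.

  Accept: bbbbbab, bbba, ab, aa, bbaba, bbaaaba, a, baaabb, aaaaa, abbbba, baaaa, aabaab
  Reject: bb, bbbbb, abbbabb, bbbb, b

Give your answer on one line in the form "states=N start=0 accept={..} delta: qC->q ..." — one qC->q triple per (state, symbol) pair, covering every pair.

states=4 start=0 accept={1,2,3} delta: 0a->1 0b->0 1a->1 1b->2 2a->3 2b->1 3a->1 3b->0

Grow the machine one transition at a time. Run the examples from 0; the earliest place one falls off (shortest prefix, ties alphabetical) gets sent to the lowest-numbered state that keeps every Accept/Reject pair distinguishable — a pair clashes when both reach the same state with identical unread suffix — and to a fresh state only if none does.
a: 0a undefined. 0a->0: no, ab/b meet in 0 with "b" left. Open state 1: 0a->1.
b: 0b undefined. 0b->0: ok.
aa: 1a undefined. 1a->0: no, aa/bb meet in 0. 1a->1: ok.
ab: 1b undefined. 1b->0: no, bbbbbab/bb meet in 0. 1b->1: no, bbbbbab/abbbabb meet in 1. Open state 2: 1b->2.
abb: 2b undefined. 2b->0: no, baaabb/bb meet in 0. 2b->1: ok.
aaba: 2a undefined. 2a->0: no, bbaba/bb meet in 0. 2a->1: no, bbba/abbbabb meet in 1. 2a->2: no, bbbbbab/abbbabb meet in 2. Open state 3: 2a->3.
aabaa: 3a undefined. 3a->0: no, aabaab/bb meet in 0. 3a->1: ok.
abbbab: 3b undefined. 3b->0: ok.
All examples now run through 4 states with every (state, symbol) defined. Accept strings end in {1,2,3}, Reject strings end in {0}; accept={1,2,3}.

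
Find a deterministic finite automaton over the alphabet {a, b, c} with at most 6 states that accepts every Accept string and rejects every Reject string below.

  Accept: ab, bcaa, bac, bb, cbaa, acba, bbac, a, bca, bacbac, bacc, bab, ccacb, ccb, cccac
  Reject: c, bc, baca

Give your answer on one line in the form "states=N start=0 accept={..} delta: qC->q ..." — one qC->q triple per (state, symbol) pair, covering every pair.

Fold the examples into a partial DFA from state 0: repeatedly fix the first undefined (state, symbol) met by the shortest-then-alphabetical prefix, trying targets in increasing order and rejecting any under which an Accept and a Reject string meet in one state with the same remainder; add a state when all current targets are rejected. Accepting states are where Accept strings end.
a: 0a undefined. 0a->0: ok.
b: 0b undefined. 0b->0: no, bac/c meet in 0 with "c" left. Open state 1: 0b->1.
c: 0c undefined. 0c->0: no, a/c meet in 0. 0c->1: no, ab/c meet in 1. Open state 2: 0c->2.
ba: 1a undefined. 1a->0: no, bac/c meet in 2. 1a->1: no, bac/bc meet in 1 with "c" left. 1a->2: ok.
bb: 1b undefined. 1b->0: no, bbac/c meet in 2. 1b->1: ok.
bc: 1c undefined. 1c->0: no, bcaa/bc meet in 0. 1c->1: no, ab/bc meet in 1. 1c->2: ok.
cb: 2b undefined. 2b->0: ok.
cc: 2c undefined. 2c->0: no, bac/baca meet in 0. 2c->1: no, bacc/c meet in 2. 2c->2: no, bac/c meet in 2. Open state 3: 2c->3.
bca: 2a undefined. 2a->0: ok.
cca: 3a undefined. 3a->0: no, bcaa/baca meet in 0. 3a->1: no, ab/baca meet in 1. 3a->2: ok.
ccb: 3b undefined. 3b->0: no, bacbac/c meet in 2. 3b->1: ok.
ccc: 3c undefined. 3c->0: no, cccac/c meet in 2. 3c->1: ok.
All examples now run through 4 states with every (state, symbol) defined. Accept strings end in {0,1,3}, Reject strings end in {2}; accept={0,1,3}.

states=4 start=0 accept={0,1,3} delta: 0a->0 0b->1 0c->2 1a->2 1b->1 1c->2 2a->0 2b->0 2c->3 3a->2 3b->1 3c->1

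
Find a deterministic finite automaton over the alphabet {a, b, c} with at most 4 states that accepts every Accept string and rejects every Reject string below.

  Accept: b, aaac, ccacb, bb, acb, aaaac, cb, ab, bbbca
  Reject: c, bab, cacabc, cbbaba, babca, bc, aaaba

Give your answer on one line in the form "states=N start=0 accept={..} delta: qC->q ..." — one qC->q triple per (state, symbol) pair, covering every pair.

states=3 start=0 accept={1} delta: 0a->1 0b->1 0c->0 1a->2 1b->1 1c->0 2a->2 2b->2 2c->1

State merging on the prefix tree: take the shortest (then alphabetical) example prefix whose next move is undefined and point that move at state 0, else 1, else 2, ...; a target is out if some Accept/Reject pair would then sit in one state with the same input left (inseparable). If every existing state is out, open a new one.
a: 0a undefined. 0a->0: no, aaac/c meet in 0 with "c" left. Open state 1: 0a->1.
b: 0b undefined. 0b->0: no, ab/bab meet in 1 with "b" left. 0b->1: ok.
c: 0c undefined. 0c->0: ok.
aa: 1a undefined. 1a->0: no, b/bab meet in 1. 1a->1: no, aaac/bc meet in 1 with "c" left. Open state 2: 1a->2.
ab: 1b undefined. 1b->0: no, b/cbbaba meet in 1. 1b->1: ok.
ac: 1c undefined. 1c->0: ok.
aaa: 2a undefined. 2a->0: no, aaac/c meet in 0. 2a->1: no, aaac/c meet in 0. 2a->2: ok.
bab: 2b undefined. 2b->0: no, b/cbbaba meet in 1. 2b->1: no, b/bab meet in 1. 2b->2: ok.
aaac: 2c undefined. 2c->0: no, b/babca meet in 1. 2c->1: ok.
All examples now run through 3 states with every (state, symbol) defined. Accept strings end in {1}, Reject strings end in {0,2}; accept={1}.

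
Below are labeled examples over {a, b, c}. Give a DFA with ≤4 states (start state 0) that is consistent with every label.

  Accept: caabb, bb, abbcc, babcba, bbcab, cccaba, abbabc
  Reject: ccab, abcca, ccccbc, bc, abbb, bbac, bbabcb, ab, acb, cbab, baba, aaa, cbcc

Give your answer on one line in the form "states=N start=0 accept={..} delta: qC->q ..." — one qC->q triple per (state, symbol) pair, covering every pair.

states=3 start=0 accept={2} delta: 0a->0 0b->1 0c->0 1a->2 1b->2 1c->0 2a->1 2b->0 2c->2

Grow the machine one transition at a time. Run the examples from 0; the earliest place one falls off (shortest prefix, ties alphabetical) gets sent to the lowest-numbered state that keeps every Accept/Reject pair distinguishable — a pair clashes when both reach the same state with identical unread suffix — and to a fresh state only if none does.
a: 0a undefined. 0a->0: ok.
b: 0b undefined. 0b->0: no, bb/abbb meet in 0. Open state 1: 0b->1.
c: 0c undefined. 0c->0: ok.
ba: 1a undefined. 1a->0: no, cccaba/baba meet in 0. 1a->1: no, caabb/cbab meet in 1 with "b" left. Open state 2: 1a->2.
bb: 1b undefined. 1b->0: no, caabb/bbac meet in 0. 1b->1: no, caabb/ccab meet in 1. 1b->2: ok.
bc: 1c undefined. 1c->0: ok.
bab: 2b undefined. 2b->0: ok.
bba: 2a undefined. 2a->0: no, abbabc/abcca meet in 0. 2a->1: ok.
bbc: 2c undefined. 2c->0: no, abbcc/abcca meet in 0. 2c->1: no, caabb/bbabcb meet in 2. 2c->2: ok.
All examples now run through 3 states with every (state, symbol) defined. Accept strings end in {2}, Reject strings end in {0,1}; accept={2}.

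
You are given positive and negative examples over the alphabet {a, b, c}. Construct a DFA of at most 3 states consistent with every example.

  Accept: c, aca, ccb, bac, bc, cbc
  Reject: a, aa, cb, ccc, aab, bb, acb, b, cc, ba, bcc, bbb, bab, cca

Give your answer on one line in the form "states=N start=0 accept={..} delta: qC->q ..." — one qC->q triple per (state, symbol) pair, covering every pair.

Grow the machine one transition at a time. Run the examples from 0; the earliest place one falls off (shortest prefix, ties alphabetical) gets sent to the lowest-numbered state that keeps every Accept/Reject pair distinguishable — a pair clashes when both reach the same state with identical unread suffix — and to a fresh state only if none does.
a: 0a undefined. 0a->0: ok.
b: 0b undefined. 0b->0: ok.
c: 0c undefined. 0c->0: no, c/a meet in 0. Open state 1: 0c->1.
cb: 1b undefined. 1b->0: ok.
cc: 1c undefined. 1c->0: no, c/ccc meet in 1. 1c->1: no, c/ccc meet in 1. Open state 2: 1c->2.
aca: 1a undefined. 1a->0: no, aca/a meet in 0. 1a->1: ok.
cca: 2a undefined. 2a->0: ok.
ccb: 2b undefined. 2b->0: no, ccb/a meet in 0. 2b->1: ok.
ccc: 2c undefined. 2c->0: ok.
All examples now run through 3 states with every (state, symbol) defined. Accept strings end in {1}, Reject strings end in {0,2}; accept={1}.

states=3 start=0 accept={1} delta: 0a->0 0b->0 0c->1 1a->1 1b->0 1c->2 2a->0 2b->1 2c->0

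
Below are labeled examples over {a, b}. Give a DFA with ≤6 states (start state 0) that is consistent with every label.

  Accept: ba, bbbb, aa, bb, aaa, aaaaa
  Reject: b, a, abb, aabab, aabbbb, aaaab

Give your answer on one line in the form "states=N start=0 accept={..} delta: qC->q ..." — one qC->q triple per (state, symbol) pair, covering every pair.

Fold the examples into a partial DFA from state 0: repeatedly fix the first undefined (state, symbol) met by the shortest-then-alphabetical prefix, trying targets in increasing order and rejecting any under which an Accept and a Reject string meet in one state with the same remainder; add a state when all current targets are rejected. Accepting states are where Accept strings end.
a: 0a undefined. 0a->0: no, bbbb/aabbbb meet in 0 with "bbbb" left. Open state 1: 0a->1.
b: 0b undefined. 0b->0: no, ba/a meet in 1. 0b->1: ok.
aa: 1a undefined. 1a->0: no, bbbb/aabbbb meet in 1 with "bbb" left. 1a->1: no, ba/b meet in 1. Open state 2: 1a->2.
ab: 1b undefined. 1b->0: ok.
aaa: 2a undefined. 2a->0: no, bbbb/aaaab meet in 0. 2a->1: no, aaa/b meet in 1. 2a->2: ok.
aab: 2b undefined. 2b->0: no, bbbb/aabab meet in 0. 2b->1: no, bbbb/aabbbb meet in 0. 2b->2: no, ba/aabab meet in 2. Open state 3: 2b->3.
aaba: 3a undefined. 3a->0: ok.
aabb: 3b undefined. 3b->0: no, bbbb/aabbbb meet in 0. 3b->1: ok.
All examples now run through 4 states with every (state, symbol) defined. Accept strings end in {0,2}, Reject strings end in {1,3}; accept={0,2}.

states=4 start=0 accept={0,2} delta: 0a->1 0b->1 1a->2 1b->0 2a->2 2b->3 3a->0 3b->1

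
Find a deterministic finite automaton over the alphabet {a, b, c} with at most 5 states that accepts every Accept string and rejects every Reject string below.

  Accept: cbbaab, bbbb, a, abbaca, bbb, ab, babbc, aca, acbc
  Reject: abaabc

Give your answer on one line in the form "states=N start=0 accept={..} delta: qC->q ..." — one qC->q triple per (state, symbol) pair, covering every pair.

Fold the examples into a partial DFA from state 0: repeatedly fix the first undefined (state, symbol) met by the shortest-then-alphabetical prefix, trying targets in increasing order and rejecting any under which an Accept and a Reject string meet in one state with the same remainder; add a state when all current targets are rejected. Accepting states are where Accept strings end.
a: 0a undefined. 0a->0: ok.
b: 0b undefined. 0b->0: no, babbc/abaabc meet in 0 with "c" left. Open state 1: 0b->1.
c: 0c undefined. 0c->0: ok.
ba: 1a undefined. 1a->0: no, acbc/abaabc meet in 1 with "c" left. 1a->1: ok.
bb: 1b undefined. 1b->0: no, bbbb/abaabc meet in 0. 1b->1: no, babbc/abaabc meet in 1 with "c" left. Open state 2: 1b->2.
bbb: 2b undefined. 2b->0: ok.
abba: 2a undefined. 2a->0: ok.
acbc: 1c undefined. 1c->0: ok.
abaabc: 2c undefined. 2c->0: no, a/abaabc meet in 0. 2c->1: no, cbbaab/abaabc meet in 1. 2c->2: ok.
All examples now run through 3 states with every (state, symbol) defined. Accept strings end in {0,1}, Reject strings end in {2}; accept={0,1}.

states=3 start=0 accept={0,1} delta: 0a->0 0b->1 0c->0 1a->1 1b->2 1c->0 2a->0 2b->0 2c->2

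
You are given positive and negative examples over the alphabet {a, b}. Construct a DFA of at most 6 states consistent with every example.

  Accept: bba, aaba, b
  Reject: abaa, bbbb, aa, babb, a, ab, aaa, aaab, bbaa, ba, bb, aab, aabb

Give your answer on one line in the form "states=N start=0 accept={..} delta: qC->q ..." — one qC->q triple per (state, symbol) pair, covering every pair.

states=4 start=0 accept={2} delta: 0a->1 0b->2 1a->1 1b->3 2a->0 2b->3 3a->2 3b->1

Grow the machine one transition at a time. Run the examples from 0; the earliest place one falls off (shortest prefix, ties alphabetical) gets sent to the lowest-numbered state that keeps every Accept/Reject pair distinguishable — a pair clashes when both reach the same state with identical unread suffix — and to a fresh state only if none does.
a: 0a undefined. 0a->0: no, aaba/ba meet in 0 with "ba" left. Open state 1: 0a->1.
b: 0b undefined. 0b->0: no, bba/a meet in 1. 0b->1: no, b/a meet in 1. Open state 2: 0b->2.
aa: 1a undefined. 1a->0: no, aaba/ba meet in 2 with "a" left. 1a->1: ok.
ab: 1b undefined. 1b->0: no, aaba/abaa meet in 1. 1b->1: no, aaba/abaa meet in 1. 1b->2: no, aaba/ba meet in 2 with "a" left. Open state 3: 1b->3.
ba: 2a undefined. 2a->0: ok.
bb: 2b undefined. 2b->0: no, bba/aa meet in 1. 2b->1: no, bba/aa meet in 1. 2b->2: no, bba/ba meet in 0. 2b->3: ok.
aba: 3a undefined. 3a->0: no, bba/ba meet in 0. 3a->1: no, bba/abaa meet in 1. 3a->2: ok.
bbb: 3b undefined. 3b->0: no, bba/bbbb meet in 2. 3b->1: ok.
All examples now run through 4 states with every (state, symbol) defined. Accept strings end in {2}, Reject strings end in {0,1,3}; accept={2}.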